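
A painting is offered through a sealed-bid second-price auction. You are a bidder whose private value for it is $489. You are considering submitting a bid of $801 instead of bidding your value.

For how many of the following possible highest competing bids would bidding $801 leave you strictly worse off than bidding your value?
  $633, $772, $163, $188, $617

The deviation hurts exactly when the highest competing bid lies strictly between $489 and $801 — overbidding then wins at a price above your value.
$633: inside the interval → strictly worse (loss $144).
$772: inside the interval → strictly worse (loss $283).
$163: below both → same outcome either way.
$188: below both → same outcome either way.
$617: inside the interval → strictly worse (loss $128).
Count: 3.

3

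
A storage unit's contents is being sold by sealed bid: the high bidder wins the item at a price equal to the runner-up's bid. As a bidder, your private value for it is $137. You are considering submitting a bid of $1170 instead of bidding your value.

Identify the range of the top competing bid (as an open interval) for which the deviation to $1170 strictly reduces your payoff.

If the competing bid is below $137, both bids win at the same price — no difference.
If it is above $1170, both bids lose — no difference.
If it lies strictly between $137 and $1170, bidding your value loses (payoff 0) while bidding $1170 wins at a price above your value (payoff negative).
So the deviation strictly hurts on the open interval ($137, $1170).
Truthful bidding weakly dominates here: raising your bid can only win items priced above your value, and lowering it can only forfeit items priced below.

($137, $1170)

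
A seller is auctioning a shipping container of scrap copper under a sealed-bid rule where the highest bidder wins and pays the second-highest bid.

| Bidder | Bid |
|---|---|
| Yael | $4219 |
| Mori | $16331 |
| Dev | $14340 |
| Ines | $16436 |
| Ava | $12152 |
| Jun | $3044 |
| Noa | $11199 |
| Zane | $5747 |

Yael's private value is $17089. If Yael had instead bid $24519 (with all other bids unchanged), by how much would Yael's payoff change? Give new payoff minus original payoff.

The highest bid among the other bidders is $16436; Yael's bid doesn't change that.
Original bid $4219: Yael is not highest (top rival bid is $16436); payoff $0.
Alternative bid $24519: Yael is highest, pays the top rival bid $16436; payoff $17089 − $16436 = $653.
Change in payoff = $653 − ($0) = $653.

$653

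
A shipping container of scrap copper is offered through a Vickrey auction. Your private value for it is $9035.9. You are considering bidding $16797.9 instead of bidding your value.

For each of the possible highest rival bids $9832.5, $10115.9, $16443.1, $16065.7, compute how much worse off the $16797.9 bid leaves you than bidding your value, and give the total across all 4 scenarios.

The deviation costs you only when the competing bid falls strictly between $9035.9 and $16797.9; elsewhere both bids give the same outcome.
$9832.5: truthful payoff $0, deviation payoff −$796.6 → loss $796.6.
$10115.9: truthful payoff $0, deviation payoff −$1080 → loss $1080.
$16443.1: truthful payoff $0, deviation payoff −$7407.2 → loss $7407.2.
$16065.7: truthful payoff $0, deviation payoff −$7029.8 → loss $7029.8.
Total loss = $796.6 + $1080 + $7407.2 + $7029.8 = $16313.6.

$16313.6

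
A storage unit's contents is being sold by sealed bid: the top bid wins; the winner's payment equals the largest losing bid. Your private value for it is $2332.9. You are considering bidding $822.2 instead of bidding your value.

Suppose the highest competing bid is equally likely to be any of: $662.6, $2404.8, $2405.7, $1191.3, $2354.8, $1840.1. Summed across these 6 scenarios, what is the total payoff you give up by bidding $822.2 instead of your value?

$1634.4

The deviation costs you only when the competing bid falls strictly between $822.2 and $2332.9; elsewhere both bids give the same outcome.
$662.6: outcomes coincide → loss $0.
$2404.8: outcomes coincide → loss $0.
$2405.7: outcomes coincide → loss $0.
$1191.3: truthful payoff $1141.6, deviation payoff $0 → loss $1141.6.
$2354.8: outcomes coincide → loss $0.
$1840.1: truthful payoff $492.8, deviation payoff $0 → loss $492.8.
Total loss = $1141.6 + $492.8 = $1634.4.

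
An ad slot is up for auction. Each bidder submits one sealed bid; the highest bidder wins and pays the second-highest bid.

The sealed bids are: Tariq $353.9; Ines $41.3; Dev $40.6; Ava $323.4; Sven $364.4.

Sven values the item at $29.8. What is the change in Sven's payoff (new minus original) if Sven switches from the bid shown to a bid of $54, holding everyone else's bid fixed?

$324.1

The highest bid among the other bidders is $353.9; Sven's bid doesn't change that.
Original bid $364.4: Sven is highest, pays the top rival bid $353.9; payoff $29.8 − $353.9 = −$324.1.
Alternative bid $54: Sven is not highest (top rival bid is $353.9); payoff $0.
Change in payoff = $0 − (−$324.1) = $324.1.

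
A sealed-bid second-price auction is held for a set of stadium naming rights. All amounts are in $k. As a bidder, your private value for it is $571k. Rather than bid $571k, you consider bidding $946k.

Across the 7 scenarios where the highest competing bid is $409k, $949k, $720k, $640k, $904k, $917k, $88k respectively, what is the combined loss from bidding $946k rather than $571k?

The deviation costs you only when the competing bid falls strictly between $571k and $946k; elsewhere both bids give the same outcome.
$409k: outcomes coincide → loss $0k.
$949k: outcomes coincide → loss $0k.
$720k: truthful payoff $0k, deviation payoff −$149k → loss $149k.
$640k: truthful payoff $0k, deviation payoff −$69k → loss $69k.
$904k: truthful payoff $0k, deviation payoff −$333k → loss $333k.
$917k: truthful payoff $0k, deviation payoff −$346k → loss $346k.
$88k: outcomes coincide → loss $0k.
Total loss = $149k + $69k + $333k + $346k = $897k.
Truthful bidding weakly dominates here: raising your bid can only win items priced above your value, and lowering it can only forfeit items priced below.

$897k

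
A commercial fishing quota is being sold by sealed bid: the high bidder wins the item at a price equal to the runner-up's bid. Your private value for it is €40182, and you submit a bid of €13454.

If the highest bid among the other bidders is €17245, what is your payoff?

Your bid €13454 is below the highest competing bid €17245, so you lose.
A losing bidder pays nothing and receives nothing: payoff = €0.

€0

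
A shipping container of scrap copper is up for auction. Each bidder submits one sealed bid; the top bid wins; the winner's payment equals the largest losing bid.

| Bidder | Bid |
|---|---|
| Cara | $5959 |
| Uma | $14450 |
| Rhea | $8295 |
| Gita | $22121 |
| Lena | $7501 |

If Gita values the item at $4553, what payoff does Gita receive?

−$9897

Highest bid: Gita at $22121, so Gita wins.
Second-highest bid: Uma at $14450 — that is the price the winner pays.
Gita's payoff = value − price = $4553 − $14450 = −$9897.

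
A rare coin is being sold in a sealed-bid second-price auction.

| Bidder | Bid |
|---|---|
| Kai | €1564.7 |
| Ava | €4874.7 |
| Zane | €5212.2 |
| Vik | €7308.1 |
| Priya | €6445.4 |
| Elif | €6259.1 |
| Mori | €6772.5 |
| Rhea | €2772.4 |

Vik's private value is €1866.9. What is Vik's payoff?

−€4905.6

Highest bid: Vik at €7308.1, so Vik wins.
Second-highest bid: Mori at €6772.5 — that is the price the winner pays.
Vik's payoff = value − price = €1866.9 − €6772.5 = −€4905.6.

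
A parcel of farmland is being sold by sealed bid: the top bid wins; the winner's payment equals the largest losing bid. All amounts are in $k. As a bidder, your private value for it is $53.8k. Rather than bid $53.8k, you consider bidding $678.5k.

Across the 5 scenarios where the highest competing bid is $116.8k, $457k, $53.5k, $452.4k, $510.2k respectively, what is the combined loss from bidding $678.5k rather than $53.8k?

$1321.2k

The deviation costs you only when the competing bid falls strictly between $53.8k and $678.5k; elsewhere both bids give the same outcome.
$116.8k: truthful payoff $0k, deviation payoff −$63k → loss $63k.
$457k: truthful payoff $0k, deviation payoff −$403.2k → loss $403.2k.
$53.5k: outcomes coincide → loss $0k.
$452.4k: truthful payoff $0k, deviation payoff −$398.6k → loss $398.6k.
$510.2k: truthful payoff $0k, deviation payoff −$456.4k → loss $456.4k.
Total loss = $63k + $403.2k + $398.6k + $456.4k = $1321.2k.
Because the price is fixed by the runner-up's bid, deviating from your value can only change a good outcome into a bad one — never the reverse.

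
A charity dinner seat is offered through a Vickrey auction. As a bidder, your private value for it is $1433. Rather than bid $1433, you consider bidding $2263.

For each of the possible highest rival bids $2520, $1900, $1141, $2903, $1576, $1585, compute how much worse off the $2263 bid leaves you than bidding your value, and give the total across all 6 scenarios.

The deviation costs you only when the competing bid falls strictly between $1433 and $2263; elsewhere both bids give the same outcome.
$2520: outcomes coincide → loss $0.
$1900: truthful payoff $0, deviation payoff −$467 → loss $467.
$1141: outcomes coincide → loss $0.
$2903: outcomes coincide → loss $0.
$1576: truthful payoff $0, deviation payoff −$143 → loss $143.
$1585: truthful payoff $0, deviation payoff −$152 → loss $152.
Total loss = $467 + $143 + $152 = $762.
Because the price is fixed by the runner-up's bid, deviating from your value can only change a good outcome into a bad one — never the reverse.

$762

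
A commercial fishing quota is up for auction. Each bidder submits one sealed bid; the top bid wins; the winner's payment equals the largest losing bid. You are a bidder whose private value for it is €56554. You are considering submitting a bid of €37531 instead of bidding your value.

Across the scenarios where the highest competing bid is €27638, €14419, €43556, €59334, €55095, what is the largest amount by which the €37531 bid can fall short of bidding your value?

€12998

€27638: same outcome either way → loss €0.
€14419: same outcome either way → loss €0.
€43556: truthful gives €12998, deviation gives €0 → loss €12998.
€59334: same outcome either way → loss €0.
€55095: truthful gives €1459, deviation gives €0 → loss €1459.
Maximum loss: €12998.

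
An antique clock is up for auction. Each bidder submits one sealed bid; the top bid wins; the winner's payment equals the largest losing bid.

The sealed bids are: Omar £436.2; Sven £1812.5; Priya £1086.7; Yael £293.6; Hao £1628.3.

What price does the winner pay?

£1628.3

Highest bid: Sven at £1812.5, so Sven wins.
Second-highest bid: Hao at £1628.3 — that is the price the winner pays.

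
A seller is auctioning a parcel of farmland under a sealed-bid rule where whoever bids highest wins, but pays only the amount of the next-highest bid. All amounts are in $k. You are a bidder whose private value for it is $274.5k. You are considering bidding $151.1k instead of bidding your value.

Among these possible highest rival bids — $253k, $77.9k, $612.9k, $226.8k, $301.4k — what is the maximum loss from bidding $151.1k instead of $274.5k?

$47.7k

$253k: truthful gives $21.5k, deviation gives $0k → loss $21.5k.
$77.9k: same outcome either way → loss $0k.
$612.9k: same outcome either way → loss $0k.
$226.8k: truthful gives $47.7k, deviation gives $0k → loss $47.7k.
$301.4k: same outcome either way → loss $0k.
Maximum loss: $47.7k.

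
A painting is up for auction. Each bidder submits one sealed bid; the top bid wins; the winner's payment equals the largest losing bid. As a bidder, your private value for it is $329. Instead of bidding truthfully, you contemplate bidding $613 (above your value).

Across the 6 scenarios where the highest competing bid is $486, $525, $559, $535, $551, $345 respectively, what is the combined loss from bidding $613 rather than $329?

$1027

The deviation costs you only when the competing bid falls strictly between $329 and $613; elsewhere both bids give the same outcome.
$486: truthful payoff $0, deviation payoff −$157 → loss $157.
$525: truthful payoff $0, deviation payoff −$196 → loss $196.
$559: truthful payoff $0, deviation payoff −$230 → loss $230.
$535: truthful payoff $0, deviation payoff −$206 → loss $206.
$551: truthful payoff $0, deviation payoff −$222 → loss $222.
$345: truthful payoff $0, deviation payoff −$16 → loss $16.
Total loss = $157 + $196 + $230 + $206 + $222 + $16 = $1027.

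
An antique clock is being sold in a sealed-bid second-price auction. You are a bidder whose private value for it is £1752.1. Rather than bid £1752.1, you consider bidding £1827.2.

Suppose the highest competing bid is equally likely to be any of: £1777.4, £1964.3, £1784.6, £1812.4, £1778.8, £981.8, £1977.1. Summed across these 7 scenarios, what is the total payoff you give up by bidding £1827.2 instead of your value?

The deviation costs you only when the competing bid falls strictly between £1752.1 and £1827.2; elsewhere both bids give the same outcome.
£1777.4: truthful payoff £0, deviation payoff −£25.3 → loss £25.3.
£1964.3: outcomes coincide → loss £0.
£1784.6: truthful payoff £0, deviation payoff −£32.5 → loss £32.5.
£1812.4: truthful payoff £0, deviation payoff −£60.3 → loss £60.3.
£1778.8: truthful payoff £0, deviation payoff −£26.7 → loss £26.7.
£981.8: outcomes coincide → loss £0.
£1977.1: outcomes coincide → loss £0.
Total loss = £25.3 + £32.5 + £60.3 + £26.7 = £144.8.
Truthful bidding weakly dominates here: raising your bid can only win items priced above your value, and lowering it can only forfeit items priced below.

£144.8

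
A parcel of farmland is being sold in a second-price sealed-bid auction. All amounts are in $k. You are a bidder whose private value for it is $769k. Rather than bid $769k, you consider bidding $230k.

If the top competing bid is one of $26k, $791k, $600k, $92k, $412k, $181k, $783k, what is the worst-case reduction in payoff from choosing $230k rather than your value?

$357k

$26k: same outcome either way → loss $0k.
$791k: same outcome either way → loss $0k.
$600k: truthful gives $169k, deviation gives $0k → loss $169k.
$92k: same outcome either way → loss $0k.
$412k: truthful gives $357k, deviation gives $0k → loss $357k.
$181k: same outcome either way → loss $0k.
$783k: same outcome either way → loss $0k.
Maximum loss: $357k.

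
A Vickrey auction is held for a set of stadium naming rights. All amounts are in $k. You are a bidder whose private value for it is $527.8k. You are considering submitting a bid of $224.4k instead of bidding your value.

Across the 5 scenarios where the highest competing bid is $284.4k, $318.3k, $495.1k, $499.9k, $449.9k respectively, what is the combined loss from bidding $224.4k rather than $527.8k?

$591.4k

The deviation costs you only when the competing bid falls strictly between $224.4k and $527.8k; elsewhere both bids give the same outcome.
$284.4k: truthful payoff $243.4k, deviation payoff $0k → loss $243.4k.
$318.3k: truthful payoff $209.5k, deviation payoff $0k → loss $209.5k.
$495.1k: truthful payoff $32.7k, deviation payoff $0k → loss $32.7k.
$499.9k: truthful payoff $27.9k, deviation payoff $0k → loss $27.9k.
$449.9k: truthful payoff $77.9k, deviation payoff $0k → loss $77.9k.
Total loss = $243.4k + $209.5k + $32.7k + $27.9k + $77.9k = $591.4k.
Truthful bidding weakly dominates here: raising your bid can only win items priced above your value, and lowering it can only forfeit items priced below.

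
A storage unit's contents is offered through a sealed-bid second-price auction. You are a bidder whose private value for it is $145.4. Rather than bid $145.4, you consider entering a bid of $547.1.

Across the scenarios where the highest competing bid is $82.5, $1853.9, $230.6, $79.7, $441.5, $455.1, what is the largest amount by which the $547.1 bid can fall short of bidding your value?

$82.5: same outcome either way → loss $0.
$1853.9: same outcome either way → loss $0.
$230.6: truthful gives $0, deviation gives −$85.2 → loss $85.2.
$79.7: same outcome either way → loss $0.
$441.5: truthful gives $0, deviation gives −$296.1 → loss $296.1.
$455.1: truthful gives $0, deviation gives −$309.7 → loss $309.7.
Maximum loss: $309.7.

$309.7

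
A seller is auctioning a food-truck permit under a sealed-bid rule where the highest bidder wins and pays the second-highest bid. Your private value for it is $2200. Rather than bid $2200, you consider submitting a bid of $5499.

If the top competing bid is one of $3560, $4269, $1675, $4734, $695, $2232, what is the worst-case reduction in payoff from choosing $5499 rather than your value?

$2534

$3560: truthful gives $0, deviation gives −$1360 → loss $1360.
$4269: truthful gives $0, deviation gives −$2069 → loss $2069.
$1675: same outcome either way → loss $0.
$4734: truthful gives $0, deviation gives −$2534 → loss $2534.
$695: same outcome either way → loss $0.
$2232: truthful gives $0, deviation gives −$32 → loss $32.
Maximum loss: $2534.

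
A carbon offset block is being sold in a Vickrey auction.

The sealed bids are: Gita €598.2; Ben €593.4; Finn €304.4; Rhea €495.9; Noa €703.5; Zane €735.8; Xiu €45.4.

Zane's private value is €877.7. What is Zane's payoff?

€174.2

Highest bid: Zane at €735.8, so Zane wins.
Second-highest bid: Noa at €703.5 — that is the price the winner pays.
Zane's payoff = value − price = €877.7 − €703.5 = €174.2.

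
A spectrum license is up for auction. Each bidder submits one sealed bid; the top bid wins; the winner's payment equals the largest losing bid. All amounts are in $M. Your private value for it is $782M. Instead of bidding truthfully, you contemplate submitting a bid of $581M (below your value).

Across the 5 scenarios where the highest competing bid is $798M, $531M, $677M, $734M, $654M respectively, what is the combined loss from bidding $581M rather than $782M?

$281M

The deviation costs you only when the competing bid falls strictly between $581M and $782M; elsewhere both bids give the same outcome.
$798M: outcomes coincide → loss $0M.
$531M: outcomes coincide → loss $0M.
$677M: truthful payoff $105M, deviation payoff $0M → loss $105M.
$734M: truthful payoff $48M, deviation payoff $0M → loss $48M.
$654M: truthful payoff $128M, deviation payoff $0M → loss $128M.
Total loss = $105M + $48M + $128M = $281M.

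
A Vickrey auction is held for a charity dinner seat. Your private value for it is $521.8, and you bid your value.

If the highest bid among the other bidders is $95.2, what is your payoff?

$426.6

Your bid $521.8 exceeds the highest competing bid $95.2, so you win.
In a second-price auction the winner pays the second-highest bid, $95.2.
Payoff = value − price = $521.8 − $95.2 = $426.6.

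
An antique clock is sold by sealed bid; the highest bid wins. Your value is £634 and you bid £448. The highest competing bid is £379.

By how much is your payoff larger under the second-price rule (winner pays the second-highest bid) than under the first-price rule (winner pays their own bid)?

£69

You have the highest bid, so you win under either rule.
Second-price: pay £379 → payoff £255.
First-price: pay your own bid £448 → payoff £186.
Difference = £255 − (£186) = £69.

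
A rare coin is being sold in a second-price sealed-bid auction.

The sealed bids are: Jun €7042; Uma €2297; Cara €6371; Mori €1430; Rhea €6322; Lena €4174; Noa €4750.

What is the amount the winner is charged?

€6371

Highest bid: Jun at €7042, so Jun wins.
Second-highest bid: Cara at €6371 — that is the price the winner pays.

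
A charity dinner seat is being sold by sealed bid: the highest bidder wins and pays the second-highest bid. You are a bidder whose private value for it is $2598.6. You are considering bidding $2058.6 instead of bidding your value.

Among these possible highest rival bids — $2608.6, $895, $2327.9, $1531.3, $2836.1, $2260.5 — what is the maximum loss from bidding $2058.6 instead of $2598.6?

$2608.6: same outcome either way → loss $0.
$895: same outcome either way → loss $0.
$2327.9: truthful gives $270.7, deviation gives $0 → loss $270.7.
$1531.3: same outcome either way → loss $0.
$2836.1: same outcome either way → loss $0.
$2260.5: truthful gives $338.1, deviation gives $0 → loss $338.1.
Maximum loss: $338.1.

$338.1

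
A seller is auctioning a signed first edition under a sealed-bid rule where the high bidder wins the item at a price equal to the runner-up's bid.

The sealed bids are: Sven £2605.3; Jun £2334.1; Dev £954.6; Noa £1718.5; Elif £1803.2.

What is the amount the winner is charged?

£2334.1

Highest bid: Sven at £2605.3, so Sven wins.
Second-highest bid: Jun at £2334.1 — that is the price the winner pays.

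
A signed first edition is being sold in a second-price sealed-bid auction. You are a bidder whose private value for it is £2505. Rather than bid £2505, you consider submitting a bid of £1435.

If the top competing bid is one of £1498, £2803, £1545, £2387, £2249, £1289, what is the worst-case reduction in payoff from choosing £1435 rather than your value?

£1498: truthful gives £1007, deviation gives £0 → loss £1007.
£2803: same outcome either way → loss £0.
£1545: truthful gives £960, deviation gives £0 → loss £960.
£2387: truthful gives £118, deviation gives £0 → loss £118.
£2249: truthful gives £256, deviation gives £0 → loss £256.
£1289: same outcome either way → loss £0.
Maximum loss: £1007.

£1007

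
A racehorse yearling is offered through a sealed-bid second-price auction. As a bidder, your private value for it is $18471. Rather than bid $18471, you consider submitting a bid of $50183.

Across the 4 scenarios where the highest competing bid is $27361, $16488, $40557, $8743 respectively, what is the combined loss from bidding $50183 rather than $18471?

$30976

The deviation costs you only when the competing bid falls strictly between $18471 and $50183; elsewhere both bids give the same outcome.
$27361: truthful payoff $0, deviation payoff −$8890 → loss $8890.
$16488: outcomes coincide → loss $0.
$40557: truthful payoff $0, deviation payoff −$22086 → loss $22086.
$8743: outcomes coincide → loss $0.
Total loss = $8890 + $22086 = $30976.
Because the price is fixed by the runner-up's bid, deviating from your value can only change a good outcome into a bad one — never the reverse.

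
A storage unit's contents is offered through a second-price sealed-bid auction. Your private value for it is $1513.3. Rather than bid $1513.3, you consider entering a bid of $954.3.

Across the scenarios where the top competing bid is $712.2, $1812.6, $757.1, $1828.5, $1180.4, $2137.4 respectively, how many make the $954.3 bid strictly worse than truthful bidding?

1

The deviation hurts exactly when the highest competing bid lies strictly between $954.3 and $1513.3 — underbidding then forfeits a profitable win.
$712.2: below both → same outcome either way.
$1812.6: above both → same outcome either way.
$757.1: below both → same outcome either way.
$1828.5: above both → same outcome either way.
$1180.4: inside the interval → strictly worse (loss $332.9).
$2137.4: above both → same outcome either way.
Count: 1.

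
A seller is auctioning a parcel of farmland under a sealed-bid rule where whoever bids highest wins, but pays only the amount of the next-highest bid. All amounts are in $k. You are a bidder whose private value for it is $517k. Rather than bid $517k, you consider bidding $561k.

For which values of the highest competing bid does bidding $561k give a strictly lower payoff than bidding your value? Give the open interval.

($517k, $561k)

If the competing bid is below $517k, both bids win at the same price — no difference.
If it is above $561k, both bids lose — no difference.
If it lies strictly between $517k and $561k, bidding your value loses (payoff 0) while bidding $561k wins at a price above your value (payoff negative).
So the deviation strictly hurts on the open interval ($517k, $561k).
Because the price is fixed by the runner-up's bid, deviating from your value can only change a good outcome into a bad one — never the reverse.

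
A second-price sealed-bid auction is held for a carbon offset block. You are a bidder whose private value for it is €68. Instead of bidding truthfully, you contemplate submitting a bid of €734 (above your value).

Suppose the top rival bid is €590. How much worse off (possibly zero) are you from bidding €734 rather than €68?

€522

Bidding your value €68: you lose (since €68 < €590). Payoff €0.
Bidding €734: you win and pay €590. Payoff €68 − €590 = −€522.
The competing bid €590 lies between your value and your inflated bid, so overbidding wins an item priced above your value.
Loss from deviating = €0 − (−€522) = €522.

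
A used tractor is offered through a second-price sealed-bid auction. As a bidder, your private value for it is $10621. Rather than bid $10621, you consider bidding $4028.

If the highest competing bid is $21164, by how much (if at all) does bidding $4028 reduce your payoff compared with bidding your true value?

Bidding your value $10621: you lose (since $10621 < $21164). Payoff $0.
Bidding $4028: you lose. Payoff $0.
Difference = $0 − $0 = $0; both bids lead to the same outcome because the competing bid is above both your value and your alternative bid.
Because the price is fixed by the runner-up's bid, deviating from your value can only change a good outcome into a bad one — never the reverse.

$0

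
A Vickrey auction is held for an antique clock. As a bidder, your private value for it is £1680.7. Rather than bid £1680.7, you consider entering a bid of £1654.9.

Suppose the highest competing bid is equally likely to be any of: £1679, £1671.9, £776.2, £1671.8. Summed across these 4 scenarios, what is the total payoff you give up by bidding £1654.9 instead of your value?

The deviation costs you only when the competing bid falls strictly between £1654.9 and £1680.7; elsewhere both bids give the same outcome.
£1679: truthful payoff £1.7, deviation payoff £0 → loss £1.7.
£1671.9: truthful payoff £8.8, deviation payoff £0 → loss £8.8.
£776.2: outcomes coincide → loss £0.
£1671.8: truthful payoff £8.9, deviation payoff £0 → loss £8.9.
Total loss = £1.7 + £8.8 + £8.9 = £19.4.

£19.4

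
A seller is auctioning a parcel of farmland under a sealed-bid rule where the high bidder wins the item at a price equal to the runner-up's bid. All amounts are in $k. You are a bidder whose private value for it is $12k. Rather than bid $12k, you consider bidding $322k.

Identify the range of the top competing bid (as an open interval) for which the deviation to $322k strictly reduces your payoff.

($12k, $322k)

If the competing bid is below $12k, both bids win at the same price — no difference.
If it is above $322k, both bids lose — no difference.
If it lies strictly between $12k and $322k, bidding your value loses (payoff 0) while bidding $322k wins at a price above your value (payoff negative).
So the deviation strictly hurts on the open interval ($12k, $322k).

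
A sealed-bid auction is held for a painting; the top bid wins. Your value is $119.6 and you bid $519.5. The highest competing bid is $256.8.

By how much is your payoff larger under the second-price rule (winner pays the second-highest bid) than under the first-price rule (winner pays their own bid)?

$262.7

You have the highest bid, so you win under either rule.
Second-price: pay $256.8 → payoff −$137.2.
First-price: pay your own bid $519.5 → payoff −$399.9.
Difference = −$137.2 − (−$399.9) = $262.7.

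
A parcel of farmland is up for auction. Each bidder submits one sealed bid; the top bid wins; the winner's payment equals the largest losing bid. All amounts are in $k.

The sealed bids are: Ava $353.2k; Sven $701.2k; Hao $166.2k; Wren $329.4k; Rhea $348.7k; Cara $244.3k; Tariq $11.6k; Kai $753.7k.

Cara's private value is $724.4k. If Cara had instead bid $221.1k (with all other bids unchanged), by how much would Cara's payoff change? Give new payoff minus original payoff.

The highest bid among the other bidders is $753.7k; Cara's bid doesn't change that.
Original bid $244.3k: Cara is not highest (top rival bid is $753.7k); payoff $0k.
Alternative bid $221.1k: Cara is not highest (top rival bid is $753.7k); payoff $0k.
Change in payoff = $0k − ($0k) = $0k.

$0k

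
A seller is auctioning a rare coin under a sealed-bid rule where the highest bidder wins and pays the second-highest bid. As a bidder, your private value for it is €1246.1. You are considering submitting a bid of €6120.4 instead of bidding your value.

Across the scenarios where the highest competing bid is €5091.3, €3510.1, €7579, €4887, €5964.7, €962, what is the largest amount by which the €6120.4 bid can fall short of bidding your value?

€4718.6

€5091.3: truthful gives €0, deviation gives −€3845.2 → loss €3845.2.
€3510.1: truthful gives €0, deviation gives −€2264 → loss €2264.
€7579: same outcome either way → loss €0.
€4887: truthful gives €0, deviation gives −€3640.9 → loss €3640.9.
€5964.7: truthful gives €0, deviation gives −€4718.6 → loss €4718.6.
€962: same outcome either way → loss €0.
Maximum loss: €4718.6.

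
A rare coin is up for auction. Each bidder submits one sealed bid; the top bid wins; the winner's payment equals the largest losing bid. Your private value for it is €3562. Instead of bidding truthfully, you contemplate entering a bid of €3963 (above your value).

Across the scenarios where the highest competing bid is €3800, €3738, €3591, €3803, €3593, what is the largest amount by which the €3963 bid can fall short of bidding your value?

€241

€3800: truthful gives €0, deviation gives −€238 → loss €238.
€3738: truthful gives €0, deviation gives −€176 → loss €176.
€3591: truthful gives €0, deviation gives −€29 → loss €29.
€3803: truthful gives €0, deviation gives −€241 → loss €241.
€3593: truthful gives €0, deviation gives −€31 → loss €31.
Maximum loss: €241.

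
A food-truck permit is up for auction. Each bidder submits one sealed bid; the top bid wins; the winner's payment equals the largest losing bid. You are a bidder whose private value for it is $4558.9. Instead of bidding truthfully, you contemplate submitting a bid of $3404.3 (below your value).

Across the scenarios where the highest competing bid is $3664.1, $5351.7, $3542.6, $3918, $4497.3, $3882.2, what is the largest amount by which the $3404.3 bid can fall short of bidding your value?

$1016.3

$3664.1: truthful gives $894.8, deviation gives $0 → loss $894.8.
$5351.7: same outcome either way → loss $0.
$3542.6: truthful gives $1016.3, deviation gives $0 → loss $1016.3.
$3918: truthful gives $640.9, deviation gives $0 → loss $640.9.
$4497.3: truthful gives $61.6, deviation gives $0 → loss $61.6.
$3882.2: truthful gives $676.7, deviation gives $0 → loss $676.7.
Maximum loss: $1016.3.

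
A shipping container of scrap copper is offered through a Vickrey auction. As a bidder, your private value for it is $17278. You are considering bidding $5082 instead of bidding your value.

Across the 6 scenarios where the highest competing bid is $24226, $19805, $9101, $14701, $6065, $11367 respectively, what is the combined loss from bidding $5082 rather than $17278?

$27878

The deviation costs you only when the competing bid falls strictly between $5082 and $17278; elsewhere both bids give the same outcome.
$24226: outcomes coincide → loss $0.
$19805: outcomes coincide → loss $0.
$9101: truthful payoff $8177, deviation payoff $0 → loss $8177.
$14701: truthful payoff $2577, deviation payoff $0 → loss $2577.
$6065: truthful payoff $11213, deviation payoff $0 → loss $11213.
$11367: truthful payoff $5911, deviation payoff $0 → loss $5911.
Total loss = $8177 + $2577 + $11213 + $5911 = $27878.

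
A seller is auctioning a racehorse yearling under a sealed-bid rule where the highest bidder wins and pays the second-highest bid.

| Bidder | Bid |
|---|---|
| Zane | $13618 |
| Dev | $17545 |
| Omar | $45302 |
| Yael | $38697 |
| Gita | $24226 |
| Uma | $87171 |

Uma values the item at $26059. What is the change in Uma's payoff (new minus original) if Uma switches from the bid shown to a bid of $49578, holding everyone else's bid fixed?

$0

The highest bid among the other bidders is $45302; Uma's bid doesn't change that.
Original bid $87171: Uma is highest, pays the top rival bid $45302; payoff $26059 − $45302 = −$19243.
Alternative bid $49578: Uma is highest, pays the top rival bid $45302; payoff $26059 − $45302 = −$19243.
Change in payoff = −$19243 − (−$19243) = $0.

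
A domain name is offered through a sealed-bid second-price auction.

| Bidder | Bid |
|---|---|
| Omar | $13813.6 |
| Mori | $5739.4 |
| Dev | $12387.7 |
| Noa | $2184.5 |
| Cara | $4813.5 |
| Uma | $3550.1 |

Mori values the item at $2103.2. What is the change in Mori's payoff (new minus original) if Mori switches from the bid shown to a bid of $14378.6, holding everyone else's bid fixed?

The highest bid among the other bidders is $13813.6; Mori's bid doesn't change that.
Original bid $5739.4: Mori is not highest (top rival bid is $13813.6); payoff $0.
Alternative bid $14378.6: Mori is highest, pays the top rival bid $13813.6; payoff $2103.2 − $13813.6 = −$11710.4.
Change in payoff = −$11710.4 − ($0) = −$11710.4.

−$11710.4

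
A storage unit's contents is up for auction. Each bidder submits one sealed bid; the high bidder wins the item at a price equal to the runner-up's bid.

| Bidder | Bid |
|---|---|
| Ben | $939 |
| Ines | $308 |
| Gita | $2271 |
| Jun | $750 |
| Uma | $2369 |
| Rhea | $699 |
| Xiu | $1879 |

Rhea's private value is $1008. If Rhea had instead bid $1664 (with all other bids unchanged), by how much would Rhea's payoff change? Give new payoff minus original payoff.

$0

The highest bid among the other bidders is $2369; Rhea's bid doesn't change that.
Original bid $699: Rhea is not highest (top rival bid is $2369); payoff $0.
Alternative bid $1664: Rhea is not highest (top rival bid is $2369); payoff $0.
Change in payoff = $0 − ($0) = $0.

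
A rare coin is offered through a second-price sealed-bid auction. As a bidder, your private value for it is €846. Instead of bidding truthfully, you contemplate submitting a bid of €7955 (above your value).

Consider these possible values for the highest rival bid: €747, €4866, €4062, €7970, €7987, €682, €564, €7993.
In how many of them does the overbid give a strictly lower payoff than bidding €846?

The deviation hurts exactly when the highest competing bid lies strictly between €846 and €7955 — overbidding then wins at a price above your value.
€747: below both → same outcome either way.
€4866: inside the interval → strictly worse (loss €4020).
€4062: inside the interval → strictly worse (loss €3216).
€7970: above both → same outcome either way.
€7987: above both → same outcome either way.
€682: below both → same outcome either way.
€564: below both → same outcome either way.
€7993: above both → same outcome either way.
Count: 2.

2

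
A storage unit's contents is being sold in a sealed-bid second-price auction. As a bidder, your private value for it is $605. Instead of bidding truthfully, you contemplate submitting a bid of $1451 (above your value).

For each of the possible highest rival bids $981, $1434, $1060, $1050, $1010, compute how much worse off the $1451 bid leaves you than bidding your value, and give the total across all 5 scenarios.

$2510

The deviation costs you only when the competing bid falls strictly between $605 and $1451; elsewhere both bids give the same outcome.
$981: truthful payoff $0, deviation payoff −$376 → loss $376.
$1434: truthful payoff $0, deviation payoff −$829 → loss $829.
$1060: truthful payoff $0, deviation payoff −$455 → loss $455.
$1050: truthful payoff $0, deviation payoff −$445 → loss $445.
$1010: truthful payoff $0, deviation payoff −$405 → loss $405.
Total loss = $376 + $829 + $455 + $445 + $405 = $2510.
Truthful bidding weakly dominates here: raising your bid can only win items priced above your value, and lowering it can only forfeit items priced below.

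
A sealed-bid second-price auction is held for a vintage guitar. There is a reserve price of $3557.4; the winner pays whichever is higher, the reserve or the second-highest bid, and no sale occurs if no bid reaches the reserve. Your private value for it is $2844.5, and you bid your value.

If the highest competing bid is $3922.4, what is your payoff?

$0

Your bid $2844.5 is below the highest competing bid $3922.4, so you lose. Payoff $0.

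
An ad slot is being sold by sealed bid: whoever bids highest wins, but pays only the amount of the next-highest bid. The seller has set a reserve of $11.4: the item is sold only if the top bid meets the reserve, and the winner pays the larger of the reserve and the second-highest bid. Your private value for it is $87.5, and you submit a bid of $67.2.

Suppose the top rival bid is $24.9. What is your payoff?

Your bid $67.2 is the highest and exceeds the reserve.
Price = max(second-highest bid, reserve) = max($24.9, $11.4) = $24.9.
Payoff = $87.5 − $24.9 = $62.6.

$62.6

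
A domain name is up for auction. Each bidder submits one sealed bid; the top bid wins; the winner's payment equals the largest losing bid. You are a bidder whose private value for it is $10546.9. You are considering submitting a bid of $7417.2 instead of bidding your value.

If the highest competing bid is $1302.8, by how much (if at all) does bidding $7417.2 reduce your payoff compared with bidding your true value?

$0

Bidding your value $10546.9: you win (since $10546.9 > $1302.8) and pay $1302.8. Payoff $9244.1.
Bidding $7417.2: you win and pay $1302.8. Payoff $10546.9 − $1302.8 = $9244.1.
Difference = $9244.1 − $9244.1 = $0; both bids lead to the same outcome because the competing bid is below both your value and your alternative bid.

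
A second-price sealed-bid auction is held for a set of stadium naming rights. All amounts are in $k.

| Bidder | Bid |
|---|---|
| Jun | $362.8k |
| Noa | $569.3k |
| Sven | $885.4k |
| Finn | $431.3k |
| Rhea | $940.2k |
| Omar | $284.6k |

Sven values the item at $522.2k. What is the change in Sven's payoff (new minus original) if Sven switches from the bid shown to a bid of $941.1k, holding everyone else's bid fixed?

−$418k

The highest bid among the other bidders is $940.2k; Sven's bid doesn't change that.
Original bid $885.4k: Sven is not highest (top rival bid is $940.2k); payoff $0k.
Alternative bid $941.1k: Sven is highest, pays the top rival bid $940.2k; payoff $522.2k − $940.2k = −$418k.
Change in payoff = −$418k − ($0k) = −$418k.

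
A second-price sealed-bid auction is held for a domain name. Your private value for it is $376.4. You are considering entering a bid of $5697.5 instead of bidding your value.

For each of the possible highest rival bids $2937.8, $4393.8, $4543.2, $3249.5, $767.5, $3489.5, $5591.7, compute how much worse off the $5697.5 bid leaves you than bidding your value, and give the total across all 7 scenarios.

The deviation costs you only when the competing bid falls strictly between $376.4 and $5697.5; elsewhere both bids give the same outcome.
$2937.8: truthful payoff $0, deviation payoff −$2561.4 → loss $2561.4.
$4393.8: truthful payoff $0, deviation payoff −$4017.4 → loss $4017.4.
$4543.2: truthful payoff $0, deviation payoff −$4166.8 → loss $4166.8.
$3249.5: truthful payoff $0, deviation payoff −$2873.1 → loss $2873.1.
$767.5: truthful payoff $0, deviation payoff −$391.1 → loss $391.1.
$3489.5: truthful payoff $0, deviation payoff −$3113.1 → loss $3113.1.
$5591.7: truthful payoff $0, deviation payoff −$5215.3 → loss $5215.3.
Total loss = $2561.4 + $4017.4 + $4166.8 + $2873.1 + $391.1 + $3113.1 + $5215.3 = $22338.2.

$22338.2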